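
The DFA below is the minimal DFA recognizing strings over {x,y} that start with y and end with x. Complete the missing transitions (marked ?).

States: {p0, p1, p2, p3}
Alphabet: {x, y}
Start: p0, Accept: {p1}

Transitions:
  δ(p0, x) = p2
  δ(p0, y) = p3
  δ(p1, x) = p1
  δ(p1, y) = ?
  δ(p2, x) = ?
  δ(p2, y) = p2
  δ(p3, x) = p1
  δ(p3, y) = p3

From the language and accept set, identify what each state tracks — p0: no input read; p1: started with y, last symbol x; p2: started with x (dead); p3: started with y, last symbol y.
Each missing δ(q, a) is the state matching the new tracked value after reading a.
δ(p1, y) = p3; δ(p2, x) = p2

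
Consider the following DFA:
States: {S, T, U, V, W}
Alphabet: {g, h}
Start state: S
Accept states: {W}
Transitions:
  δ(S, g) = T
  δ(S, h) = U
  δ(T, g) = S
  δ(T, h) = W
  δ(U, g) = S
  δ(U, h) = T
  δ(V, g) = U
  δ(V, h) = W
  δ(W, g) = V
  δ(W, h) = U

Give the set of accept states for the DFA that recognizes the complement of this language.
Complement accept states = All states \ Original accept states
= {S, T, U, V, W} \ {W}
{S, T, U, V}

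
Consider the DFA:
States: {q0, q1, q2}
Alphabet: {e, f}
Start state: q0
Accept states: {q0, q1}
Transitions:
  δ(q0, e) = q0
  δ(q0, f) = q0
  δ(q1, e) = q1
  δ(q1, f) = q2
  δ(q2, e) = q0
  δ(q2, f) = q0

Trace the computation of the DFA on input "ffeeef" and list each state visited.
read 'f': q0 → q0
  read 'f': q0 → q0
  read 'e': q0 → q0
  read 'e': q0 → q0
  read 'e': q0 → q0
  read 'f': q0 → q0
q0 -> q0 -> q0 -> q0 -> q0 -> q0 -> q0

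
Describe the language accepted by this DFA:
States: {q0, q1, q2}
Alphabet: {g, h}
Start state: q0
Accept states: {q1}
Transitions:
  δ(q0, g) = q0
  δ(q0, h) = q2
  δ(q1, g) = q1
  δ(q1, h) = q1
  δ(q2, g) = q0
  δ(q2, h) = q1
Testing a few strings:
  'h' → reject
  'gh' → reject
  'ghgh' → reject
  'ggh' → reject
State roles: q0=no progress toward hh; q1=substring hh seen; q2=one trailing h
All strings over {g,h} containing the substring hh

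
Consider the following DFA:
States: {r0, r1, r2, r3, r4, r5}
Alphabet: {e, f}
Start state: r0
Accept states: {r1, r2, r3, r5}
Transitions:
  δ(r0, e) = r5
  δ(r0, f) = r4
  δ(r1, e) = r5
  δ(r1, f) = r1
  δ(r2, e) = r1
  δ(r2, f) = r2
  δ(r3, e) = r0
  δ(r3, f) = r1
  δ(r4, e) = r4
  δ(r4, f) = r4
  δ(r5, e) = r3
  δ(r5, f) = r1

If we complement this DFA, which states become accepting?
Complement accept states = All states \ Original accept states
= {r0, r1, r2, r3, r4, r5} \ {r1, r2, r3, r5}
{r0, r4}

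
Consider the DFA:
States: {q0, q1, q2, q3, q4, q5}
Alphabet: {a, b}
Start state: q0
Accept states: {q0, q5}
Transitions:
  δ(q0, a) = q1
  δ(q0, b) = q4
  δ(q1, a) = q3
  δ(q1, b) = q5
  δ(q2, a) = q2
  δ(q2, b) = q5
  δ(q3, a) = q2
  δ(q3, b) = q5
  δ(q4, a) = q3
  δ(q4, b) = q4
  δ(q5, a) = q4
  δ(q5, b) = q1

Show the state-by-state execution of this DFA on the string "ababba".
read 'a': q0 → q1
  read 'b': q1 → q5
  read 'a': q5 → q4
  read 'b': q4 → q4
  read 'b': q4 → q4
  read 'a': q4 → q3
q0 -> q1 -> q5 -> q4 -> q4 -> q4 -> q3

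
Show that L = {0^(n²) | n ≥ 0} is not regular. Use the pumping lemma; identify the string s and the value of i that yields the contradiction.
Assume L is regular with pumping length p. Idea: pumping adds a fixed amount, but gaps between consecutive squares grow.
Choose s = 0^(p²) (length p² ≥ p). By the pumping lemma, s = xyz with |xy| ≤ p, |y| > 0, so |y| = k with 1 ≤ k ≤ p. Then |xy²z| = p²+k. Since p² < p²+k ≤ p²+p < (p+1)², the length p²+k lies strictly between consecutive squares, so it is not a perfect square and xy²z ∉ L.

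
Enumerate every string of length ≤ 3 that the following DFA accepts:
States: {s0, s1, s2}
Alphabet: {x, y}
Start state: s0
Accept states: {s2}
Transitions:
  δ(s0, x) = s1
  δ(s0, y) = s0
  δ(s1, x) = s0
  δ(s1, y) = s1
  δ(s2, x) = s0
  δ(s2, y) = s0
None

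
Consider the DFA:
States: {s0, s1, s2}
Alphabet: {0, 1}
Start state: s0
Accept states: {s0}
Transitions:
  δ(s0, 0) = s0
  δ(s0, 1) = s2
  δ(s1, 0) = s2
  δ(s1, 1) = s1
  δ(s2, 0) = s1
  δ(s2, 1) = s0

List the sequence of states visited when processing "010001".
read '0': s0 → s0
  read '1': s0 → s2
  read '0': s2 → s1
  read '0': s1 → s2
  read '0': s2 → s1
  read '1': s1 → s1
s0 -> s0 -> s2 -> s1 -> s2 -> s1 -> s1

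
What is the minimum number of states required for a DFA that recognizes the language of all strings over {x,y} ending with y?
By Myhill–Nerode, count the distinguishable equivalence classes: two classes — last symbol is y vs. not.
2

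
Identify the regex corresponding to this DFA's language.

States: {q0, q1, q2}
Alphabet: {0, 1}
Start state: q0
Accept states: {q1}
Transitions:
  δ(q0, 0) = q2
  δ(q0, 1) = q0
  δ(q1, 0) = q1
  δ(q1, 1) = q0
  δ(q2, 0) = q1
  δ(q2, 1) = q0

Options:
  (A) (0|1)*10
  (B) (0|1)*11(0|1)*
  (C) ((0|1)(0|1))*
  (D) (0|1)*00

Check each option against the DFA on short strings; one disagreement eliminates an option:
  (A) (0|1)*10: on '00' the DFA goes q0 → q2 → q1 and accepts (q1 ∈ Accept), but the regex does not match it → eliminate
  (B) (0|1)*11(0|1)*: on '00' the DFA goes q0 → q2 → q1 and accepts (q1 ∈ Accept), but the regex does not match it → eliminate
  (C) ((0|1)(0|1))*: on ε the DFA stays in q0 and rejects (q0 ∉ Accept), but the regex matches it → eliminate
  (D) (0|1)*00: agrees with the DFA on every string of length ≤ 6
Only (D) is consistent with the DFA.
(D) (0|1)*00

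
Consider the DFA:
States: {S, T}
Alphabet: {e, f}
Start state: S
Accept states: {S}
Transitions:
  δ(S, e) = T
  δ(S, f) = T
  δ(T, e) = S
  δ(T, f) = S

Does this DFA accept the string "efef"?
Processing string "efef":
  S --e--> T
  T --f--> S
  S --e--> T
  T --f--> S
Final state: S
Accept states: {S}
Yes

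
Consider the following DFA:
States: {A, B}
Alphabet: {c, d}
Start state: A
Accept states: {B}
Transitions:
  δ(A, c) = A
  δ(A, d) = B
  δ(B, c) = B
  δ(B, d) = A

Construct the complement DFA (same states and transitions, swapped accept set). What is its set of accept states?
Complement accept states = All states \ Original accept states
= {A, B} \ {B}
{A}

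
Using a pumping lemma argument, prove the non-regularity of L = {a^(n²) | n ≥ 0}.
Assume L is regular with pumping length p. Idea: pumping adds a fixed amount, but gaps between consecutive squares grow.
Choose s = a^(p²) (length p² ≥ p). By the pumping lemma, s = xyz with |xy| ≤ p, |y| > 0, so |y| = k with 1 ≤ k ≤ p. Then |xy²z| = p²+k. Since p² < p²+k ≤ p²+p < (p+1)², the length p²+k lies strictly between consecutive squares, so it is not a perfect square and xy²z ∉ L.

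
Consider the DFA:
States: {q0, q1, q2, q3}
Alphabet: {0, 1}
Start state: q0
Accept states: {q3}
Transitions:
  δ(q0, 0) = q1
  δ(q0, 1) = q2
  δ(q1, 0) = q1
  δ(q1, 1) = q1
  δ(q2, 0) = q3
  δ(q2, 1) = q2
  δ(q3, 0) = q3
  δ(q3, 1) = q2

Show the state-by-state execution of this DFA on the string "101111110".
read '1': q0 → q2
  read '0': q2 → q3
  read '1': q3 → q2
  read '1': q2 → q2
  read '1': q2 → q2
  read '1': q2 → q2
  read '1': q2 → q2
  read '1': q2 → q2
  read '0': q2 → q3
q0 -> q2 -> q3 -> q2 -> q2 -> q2 -> q2 -> q2 -> q2 -> q3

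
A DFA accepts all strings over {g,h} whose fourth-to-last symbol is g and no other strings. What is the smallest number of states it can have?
By Myhill–Nerode, count the distinguishable equivalence classes: 2^4 = 16 classes — the DFA must remember the last 4 symbols read; every pair of distinct length-4 suffixes is distinguishable by some continuation.
16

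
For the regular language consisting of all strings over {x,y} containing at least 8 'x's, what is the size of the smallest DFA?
By Myhill–Nerode, count the distinguishable equivalence classes: 9 classes — having seen 0, 1, …, 7, or ≥8 copies of 'x'; any two classes i < j (j ≤ 8) are distinguished by the string x^(8−j), which takes class j to 8 copies (accepted) but leaves class i below 8 (rejected).
9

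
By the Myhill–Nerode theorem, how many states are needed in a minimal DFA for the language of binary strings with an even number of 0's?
By Myhill–Nerode, count the distinguishable equivalence classes: two classes — parity of the count of 0's.
2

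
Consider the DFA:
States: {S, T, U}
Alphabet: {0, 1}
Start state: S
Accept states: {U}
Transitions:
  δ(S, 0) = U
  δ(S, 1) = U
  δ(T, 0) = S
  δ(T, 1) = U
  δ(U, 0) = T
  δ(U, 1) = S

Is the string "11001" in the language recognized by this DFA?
Processing string "11001":
  S --1--> U
  U --1--> S
  S --0--> U
  U --0--> T
  T --1--> U
Final state: U
Accept states: {U}
Yes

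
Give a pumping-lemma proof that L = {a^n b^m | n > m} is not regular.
Assume L is regular with pumping length p. Idea: pumping down the a-block drops the a-count to at most the b-count.
Choose s = a^(p+1) b^p ∈ L (|s| = 2p+1 ≥ p). By the pumping lemma, s = xyz with |xy| ≤ p, |y| > 0, so y = a^k with k ≥ 1. Take i = 0: xz = a^(p+1−k) b^p. Since k ≥ 1, p+1−k ≤ p, so the number of a's is no longer strictly greater than the number of b's, hence xz ∉ L.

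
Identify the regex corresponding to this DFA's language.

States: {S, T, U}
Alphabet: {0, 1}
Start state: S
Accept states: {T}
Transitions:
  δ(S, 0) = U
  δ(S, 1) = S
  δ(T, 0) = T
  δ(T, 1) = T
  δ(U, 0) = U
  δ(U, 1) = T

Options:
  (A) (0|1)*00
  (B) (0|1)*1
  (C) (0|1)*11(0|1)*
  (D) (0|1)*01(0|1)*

Check each option against the DFA on short strings; one disagreement eliminates an option:
  (A) (0|1)*00: on '00' the DFA goes S → U → U and rejects (U ∉ Accept), but the regex matches it → eliminate
  (B) (0|1)*1: on '1' the DFA goes S → S and rejects (S ∉ Accept), but the regex matches it → eliminate
  (C) (0|1)*11(0|1)*: on '01' the DFA goes S → U → T and accepts (T ∈ Accept), but the regex does not match it → eliminate
  (D) (0|1)*01(0|1)*: agrees with the DFA on every string of length ≤ 6
Only (D) is consistent with the DFA.
(D) (0|1)*01(0|1)*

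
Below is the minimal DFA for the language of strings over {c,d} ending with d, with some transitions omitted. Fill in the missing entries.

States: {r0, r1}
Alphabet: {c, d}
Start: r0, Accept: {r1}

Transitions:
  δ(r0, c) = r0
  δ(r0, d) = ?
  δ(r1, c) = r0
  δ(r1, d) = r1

From the language and accept set, identify what each state tracks — r0: last symbol not d; r1: last symbol is d.
Each missing δ(q, a) is the state matching the new tracked value after reading a.
δ(r0, d) = r1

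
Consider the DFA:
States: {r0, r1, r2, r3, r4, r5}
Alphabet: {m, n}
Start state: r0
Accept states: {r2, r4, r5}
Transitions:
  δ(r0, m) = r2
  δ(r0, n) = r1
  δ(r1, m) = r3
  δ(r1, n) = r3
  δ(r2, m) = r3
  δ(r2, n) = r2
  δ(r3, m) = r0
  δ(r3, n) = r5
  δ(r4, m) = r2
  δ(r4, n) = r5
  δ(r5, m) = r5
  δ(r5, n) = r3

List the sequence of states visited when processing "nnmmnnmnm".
read 'n': r0 → r1
  read 'n': r1 → r3
  read 'm': r3 → r0
  read 'm': r0 → r2
  read 'n': r2 → r2
  read 'n': r2 → r2
  read 'm': r2 → r3
  read 'n': r3 → r5
  read 'm': r5 → r5
r0 -> r1 -> r3 -> r0 -> r2 -> r2 -> r2 -> r3 -> r5 -> r5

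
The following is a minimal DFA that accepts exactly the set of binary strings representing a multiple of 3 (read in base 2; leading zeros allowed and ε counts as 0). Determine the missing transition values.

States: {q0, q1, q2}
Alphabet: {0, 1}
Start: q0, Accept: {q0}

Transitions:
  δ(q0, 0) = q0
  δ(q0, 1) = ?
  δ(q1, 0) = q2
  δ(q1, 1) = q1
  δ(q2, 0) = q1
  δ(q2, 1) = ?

From the language and accept set, identify what each state tracks — q0: value ≡ 0 (mod 3); q1: value ≡ 2 (mod 3); q2: value ≡ 1 (mod 3).
Each missing δ(q, a) is the state matching the new tracked value after reading a.
δ(q0, 1) = q2; δ(q2, 1) = q0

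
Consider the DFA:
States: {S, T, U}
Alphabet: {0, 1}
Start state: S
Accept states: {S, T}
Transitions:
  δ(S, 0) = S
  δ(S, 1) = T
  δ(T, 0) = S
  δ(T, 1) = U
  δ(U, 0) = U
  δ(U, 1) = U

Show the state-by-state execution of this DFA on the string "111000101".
read '1': S → T
  read '1': T → U
  read '1': U → U
  read '0': U → U
  read '0': U → U
  read '0': U → U
  read '1': U → U
  read '0': U → U
  read '1': U → U
S -> T -> U -> U -> U -> U -> U -> U -> U -> U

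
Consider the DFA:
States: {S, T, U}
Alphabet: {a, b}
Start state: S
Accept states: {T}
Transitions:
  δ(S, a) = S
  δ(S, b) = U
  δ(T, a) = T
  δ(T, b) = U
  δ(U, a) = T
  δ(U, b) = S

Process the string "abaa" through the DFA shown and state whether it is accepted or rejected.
Processing string "abaa":
  S --a--> S
  S --b--> U
  U --a--> T
  T --a--> T
Final state: T
Accept states: {T}
Yes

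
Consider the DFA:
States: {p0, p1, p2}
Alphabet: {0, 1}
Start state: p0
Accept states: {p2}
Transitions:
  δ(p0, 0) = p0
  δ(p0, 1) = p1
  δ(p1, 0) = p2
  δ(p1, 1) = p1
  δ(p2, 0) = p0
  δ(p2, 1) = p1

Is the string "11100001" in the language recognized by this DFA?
Processing string "11100001":
  p0 --1--> p1
  p1 --1--> p1
  p1 --1--> p1
  p1 --0--> p2
  p2 --0--> p0
  p0 --0--> p0
  p0 --0--> p0
  p0 --1--> p1
Final state: p1
Accept states: {p2}
No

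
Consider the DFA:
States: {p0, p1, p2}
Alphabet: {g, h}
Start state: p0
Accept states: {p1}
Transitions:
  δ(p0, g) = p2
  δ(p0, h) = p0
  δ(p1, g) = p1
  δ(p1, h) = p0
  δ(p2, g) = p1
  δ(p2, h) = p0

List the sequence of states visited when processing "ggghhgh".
read 'g': p0 → p2
  read 'g': p2 → p1
  read 'g': p1 → p1
  read 'h': p1 → p0
  read 'h': p0 → p0
  read 'g': p0 → p2
  read 'h': p2 → p0
p0 -> p2 -> p1 -> p1 -> p0 -> p0 -> p2 -> p0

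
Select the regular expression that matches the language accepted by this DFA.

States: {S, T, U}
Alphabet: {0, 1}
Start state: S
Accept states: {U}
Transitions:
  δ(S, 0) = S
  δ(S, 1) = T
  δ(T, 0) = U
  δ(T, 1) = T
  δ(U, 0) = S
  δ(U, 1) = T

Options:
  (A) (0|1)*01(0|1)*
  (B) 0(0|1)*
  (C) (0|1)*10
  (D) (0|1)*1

Check each option against the DFA on short strings; one disagreement eliminates an option:
  (A) (0|1)*01(0|1)*: on '01' the DFA goes S → S → T and rejects (T ∉ Accept), but the regex matches it → eliminate
  (B) 0(0|1)*: on '0' the DFA goes S → S and rejects (S ∉ Accept), but the regex matches it → eliminate
  (C) (0|1)*10: agrees with the DFA on every string of length ≤ 6
  (D) (0|1)*1: on '1' the DFA goes S → T and rejects (T ∉ Accept), but the regex matches it → eliminate
Only (C) is consistent with the DFA.
(C) (0|1)*10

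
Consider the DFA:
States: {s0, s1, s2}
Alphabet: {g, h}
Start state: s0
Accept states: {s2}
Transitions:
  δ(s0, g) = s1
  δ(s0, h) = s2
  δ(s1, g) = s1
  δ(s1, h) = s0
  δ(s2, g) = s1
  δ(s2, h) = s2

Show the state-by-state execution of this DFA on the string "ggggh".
read 'g': s0 → s1
  read 'g': s1 → s1
  read 'g': s1 → s1
  read 'g': s1 → s1
  read 'h': s1 → s0
s0 -> s1 -> s1 -> s1 -> s1 -> s0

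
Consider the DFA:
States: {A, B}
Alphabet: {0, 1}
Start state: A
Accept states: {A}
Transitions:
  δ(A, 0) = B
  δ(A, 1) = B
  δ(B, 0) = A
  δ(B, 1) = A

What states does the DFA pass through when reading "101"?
read '1': A → B
  read '0': B → A
  read '1': A → B
A -> B -> A -> B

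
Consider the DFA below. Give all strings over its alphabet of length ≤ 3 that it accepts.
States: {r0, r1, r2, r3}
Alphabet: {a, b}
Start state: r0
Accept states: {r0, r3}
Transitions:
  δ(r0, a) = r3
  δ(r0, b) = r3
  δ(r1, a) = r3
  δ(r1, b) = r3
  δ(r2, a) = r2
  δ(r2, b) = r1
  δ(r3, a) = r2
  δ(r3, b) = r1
ε, a, b, aba, abb, bba, bbb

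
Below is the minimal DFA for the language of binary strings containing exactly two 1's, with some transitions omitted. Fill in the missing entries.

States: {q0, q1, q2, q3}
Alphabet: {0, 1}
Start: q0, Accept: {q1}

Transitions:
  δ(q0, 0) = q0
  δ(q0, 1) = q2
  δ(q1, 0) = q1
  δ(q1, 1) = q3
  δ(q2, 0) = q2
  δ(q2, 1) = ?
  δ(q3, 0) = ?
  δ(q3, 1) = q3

From the language and accept set, identify what each state tracks — q0: zero 1's; q1: two 1's; q2: one 1; q3: ≥ three 1's (dead).
Each missing δ(q, a) is the state matching the new tracked value after reading a.
δ(q2, 1) = q1; δ(q3, 0) = q3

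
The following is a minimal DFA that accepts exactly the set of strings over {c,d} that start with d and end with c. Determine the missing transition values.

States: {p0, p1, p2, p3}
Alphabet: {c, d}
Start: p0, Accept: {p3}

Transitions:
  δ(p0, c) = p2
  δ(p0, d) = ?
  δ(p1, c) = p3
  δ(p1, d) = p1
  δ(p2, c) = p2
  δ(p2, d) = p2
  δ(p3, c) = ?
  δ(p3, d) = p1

From the language and accept set, identify what each state tracks — p0: no input read; p1: started with d, last symbol d; p2: started with c (dead); p3: started with d, last symbol c.
Each missing δ(q, a) is the state matching the new tracked value after reading a.
δ(p0, d) = p1; δ(p3, c) = p3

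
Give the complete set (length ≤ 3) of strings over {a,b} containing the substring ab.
ab, aab, aba, abb, bab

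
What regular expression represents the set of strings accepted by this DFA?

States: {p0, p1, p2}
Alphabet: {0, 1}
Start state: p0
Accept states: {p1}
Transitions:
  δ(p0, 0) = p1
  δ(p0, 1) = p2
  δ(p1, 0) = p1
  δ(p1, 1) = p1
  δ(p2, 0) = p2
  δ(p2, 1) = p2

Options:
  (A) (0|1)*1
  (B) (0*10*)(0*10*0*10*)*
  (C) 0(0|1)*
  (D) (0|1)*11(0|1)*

Check each option against the DFA on short strings; one disagreement eliminates an option:
  (A) (0|1)*1: on '0' the DFA goes p0 → p1 and accepts (p1 ∈ Accept), but the regex does not match it → eliminate
  (B) (0*10*)(0*10*0*10*)*: on '0' the DFA goes p0 → p1 and accepts (p1 ∈ Accept), but the regex does not match it → eliminate
  (C) 0(0|1)*: agrees with the DFA on every string of length ≤ 6
  (D) (0|1)*11(0|1)*: on '0' the DFA goes p0 → p1 and accepts (p1 ∈ Accept), but the regex does not match it → eliminate
Only (C) is consistent with the DFA.
(C) 0(0|1)*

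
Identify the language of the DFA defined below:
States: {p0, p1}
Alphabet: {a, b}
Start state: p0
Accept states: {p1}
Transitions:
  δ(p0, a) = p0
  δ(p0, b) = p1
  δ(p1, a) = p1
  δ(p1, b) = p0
Testing a few strings:
  'a' → reject
  'b' → accept
  'ab' → accept
  'bb' → reject
State roles: p0=even number of b's so far; p1=odd number of b's so far
All strings over {a,b} with an odd number of b's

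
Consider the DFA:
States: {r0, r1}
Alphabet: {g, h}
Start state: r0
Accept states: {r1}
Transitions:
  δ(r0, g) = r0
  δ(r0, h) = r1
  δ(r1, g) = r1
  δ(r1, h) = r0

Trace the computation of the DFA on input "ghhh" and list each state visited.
read 'g': r0 → r0
  read 'h': r0 → r1
  read 'h': r1 → r0
  read 'h': r0 → r1
r0 -> r0 -> r1 -> r0 -> r1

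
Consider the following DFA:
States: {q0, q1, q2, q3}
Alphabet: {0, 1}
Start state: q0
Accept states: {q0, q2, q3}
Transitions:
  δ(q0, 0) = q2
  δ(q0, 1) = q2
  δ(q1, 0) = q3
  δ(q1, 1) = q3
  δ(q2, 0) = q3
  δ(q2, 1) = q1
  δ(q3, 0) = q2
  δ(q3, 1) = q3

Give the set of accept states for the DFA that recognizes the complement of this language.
Complement accept states = All states \ Original accept states
= {q0, q1, q2, q3} \ {q0, q2, q3}
{q1}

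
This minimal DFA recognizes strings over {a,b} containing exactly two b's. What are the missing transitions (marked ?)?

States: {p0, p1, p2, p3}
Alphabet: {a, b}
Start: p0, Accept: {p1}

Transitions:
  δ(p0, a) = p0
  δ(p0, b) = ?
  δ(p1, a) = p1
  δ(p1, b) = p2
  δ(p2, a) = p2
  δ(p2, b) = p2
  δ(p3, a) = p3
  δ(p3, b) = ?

From the language and accept set, identify what each state tracks — p0: zero b's; p1: two b's; p2: ≥ three b's (dead); p3: one b.
Each missing δ(q, a) is the state matching the new tracked value after reading a.
δ(p0, b) = p3; δ(p3, b) = p1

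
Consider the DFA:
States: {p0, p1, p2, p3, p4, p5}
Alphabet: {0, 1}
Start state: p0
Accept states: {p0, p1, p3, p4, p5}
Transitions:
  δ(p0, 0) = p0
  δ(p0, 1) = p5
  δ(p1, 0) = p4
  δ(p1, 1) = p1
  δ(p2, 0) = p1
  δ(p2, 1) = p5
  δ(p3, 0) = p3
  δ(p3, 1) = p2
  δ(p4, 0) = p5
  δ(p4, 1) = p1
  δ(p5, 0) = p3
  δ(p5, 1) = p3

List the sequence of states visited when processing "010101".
read '0': p0 → p0
  read '1': p0 → p5
  read '0': p5 → p3
  read '1': p3 → p2
  read '0': p2 → p1
  read '1': p1 → p1
p0 -> p0 -> p5 -> p3 -> p2 -> p1 -> p1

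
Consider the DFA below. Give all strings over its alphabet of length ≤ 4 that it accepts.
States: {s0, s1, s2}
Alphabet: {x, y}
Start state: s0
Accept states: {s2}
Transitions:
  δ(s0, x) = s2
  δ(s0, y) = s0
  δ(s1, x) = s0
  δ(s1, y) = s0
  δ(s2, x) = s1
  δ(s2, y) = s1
x, yx, yyx, xxxx, xxyx, xyxx, xyyx, yyyx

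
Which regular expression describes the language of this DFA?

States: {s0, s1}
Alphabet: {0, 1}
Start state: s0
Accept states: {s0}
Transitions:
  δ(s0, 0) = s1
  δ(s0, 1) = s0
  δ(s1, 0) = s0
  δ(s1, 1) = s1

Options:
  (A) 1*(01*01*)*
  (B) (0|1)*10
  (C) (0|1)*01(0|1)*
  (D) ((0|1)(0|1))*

Check each option against the DFA on short strings; one disagreement eliminates an option:
  (A) 1*(01*01*)*: agrees with the DFA on every string of length ≤ 6
  (B) (0|1)*10: on ε the DFA stays in s0 and accepts (s0 ∈ Accept), but the regex does not match it → eliminate
  (C) (0|1)*01(0|1)*: on ε the DFA stays in s0 and accepts (s0 ∈ Accept), but the regex does not match it → eliminate
  (D) ((0|1)(0|1))*: on '1' the DFA goes s0 → s0 and accepts (s0 ∈ Accept), but the regex does not match it → eliminate
Only (A) is consistent with the DFA.
(A) 1*(01*01*)*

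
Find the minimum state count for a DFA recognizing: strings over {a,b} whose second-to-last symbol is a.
By Myhill–Nerode, count the distinguishable equivalence classes: 2^2 = 4 classes — the DFA must remember the last 2 symbols read; every pair of distinct length-2 suffixes is distinguishable by some continuation.
4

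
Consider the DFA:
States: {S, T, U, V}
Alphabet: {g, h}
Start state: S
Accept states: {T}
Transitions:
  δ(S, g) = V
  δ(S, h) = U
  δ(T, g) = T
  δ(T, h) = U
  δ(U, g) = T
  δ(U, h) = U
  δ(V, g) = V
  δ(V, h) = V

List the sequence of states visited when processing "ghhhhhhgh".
read 'g': S → V
  read 'h': V → V
  read 'h': V → V
  read 'h': V → V
  read 'h': V → V
  read 'h': V → V
  read 'h': V → V
  read 'g': V → V
  read 'h': V → V
S -> V -> V -> V -> V -> V -> V -> V -> V -> V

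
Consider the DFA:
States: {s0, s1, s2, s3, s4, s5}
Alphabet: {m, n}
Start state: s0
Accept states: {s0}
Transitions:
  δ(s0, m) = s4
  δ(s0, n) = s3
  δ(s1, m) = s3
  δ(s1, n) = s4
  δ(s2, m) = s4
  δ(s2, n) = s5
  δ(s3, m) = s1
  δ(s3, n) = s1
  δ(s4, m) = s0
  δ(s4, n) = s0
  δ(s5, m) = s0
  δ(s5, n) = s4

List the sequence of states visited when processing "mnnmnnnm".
read 'm': s0 → s4
  read 'n': s4 → s0
  read 'n': s0 → s3
  read 'm': s3 → s1
  read 'n': s1 → s4
  read 'n': s4 → s0
  read 'n': s0 → s3
  read 'm': s3 → s1
s0 -> s4 -> s0 -> s3 -> s1 -> s4 -> s0 -> s3 -> s1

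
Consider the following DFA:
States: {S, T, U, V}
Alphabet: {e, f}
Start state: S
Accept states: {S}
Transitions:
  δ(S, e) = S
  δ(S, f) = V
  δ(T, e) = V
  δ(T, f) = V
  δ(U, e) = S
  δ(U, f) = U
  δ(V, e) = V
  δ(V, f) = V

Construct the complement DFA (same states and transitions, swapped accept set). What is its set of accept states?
Complement accept states = All states \ Original accept states
= {S, T, U, V} \ {S}
{T, U, V}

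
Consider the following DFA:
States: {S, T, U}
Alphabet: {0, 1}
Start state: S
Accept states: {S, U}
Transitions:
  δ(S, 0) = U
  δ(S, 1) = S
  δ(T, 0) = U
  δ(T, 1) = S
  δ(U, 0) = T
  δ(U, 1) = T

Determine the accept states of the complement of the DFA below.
Complement accept states = All states \ Original accept states
= {S, T, U} \ {S, U}
{T}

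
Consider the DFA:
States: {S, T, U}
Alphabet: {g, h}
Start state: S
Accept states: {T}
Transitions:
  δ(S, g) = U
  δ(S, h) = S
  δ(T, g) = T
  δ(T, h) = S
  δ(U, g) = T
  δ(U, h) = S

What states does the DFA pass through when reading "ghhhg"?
read 'g': S → U
  read 'h': U → S
  read 'h': S → S
  read 'h': S → S
  read 'g': S → U
S -> U -> S -> S -> S -> U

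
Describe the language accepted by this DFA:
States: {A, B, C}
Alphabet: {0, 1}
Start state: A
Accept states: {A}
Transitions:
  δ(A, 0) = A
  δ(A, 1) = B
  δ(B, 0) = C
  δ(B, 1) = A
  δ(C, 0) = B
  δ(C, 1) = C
Testing a few strings:
  '00' → accept
  '000' → accept
  '01' → reject
  '1' → reject
State roles: A=value ≡ 0 (mod 3); B=value ≡ 1 (mod 3); C=value ≡ 2 (mod 3)
All binary strings representing a multiple of 3 (read in base 2; leading zeros allowed and ε counts as 0)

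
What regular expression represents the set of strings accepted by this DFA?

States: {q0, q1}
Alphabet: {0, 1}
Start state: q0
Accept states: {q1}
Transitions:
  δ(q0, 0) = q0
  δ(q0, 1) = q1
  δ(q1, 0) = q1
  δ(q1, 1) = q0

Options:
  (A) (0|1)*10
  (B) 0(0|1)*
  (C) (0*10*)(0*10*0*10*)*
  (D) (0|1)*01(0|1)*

Check each option against the DFA on short strings; one disagreement eliminates an option:
  (A) (0|1)*10: on '1' the DFA goes q0 → q1 and accepts (q1 ∈ Accept), but the regex does not match it → eliminate
  (B) 0(0|1)*: on '0' the DFA goes q0 → q0 and rejects (q0 ∉ Accept), but the regex matches it → eliminate
  (C) (0*10*)(0*10*0*10*)*: agrees with the DFA on every string of length ≤ 6
  (D) (0|1)*01(0|1)*: on '1' the DFA goes q0 → q1 and accepts (q1 ∈ Accept), but the regex does not match it → eliminate
Only (C) is consistent with the DFA.
(C) (0*10*)(0*10*0*10*)*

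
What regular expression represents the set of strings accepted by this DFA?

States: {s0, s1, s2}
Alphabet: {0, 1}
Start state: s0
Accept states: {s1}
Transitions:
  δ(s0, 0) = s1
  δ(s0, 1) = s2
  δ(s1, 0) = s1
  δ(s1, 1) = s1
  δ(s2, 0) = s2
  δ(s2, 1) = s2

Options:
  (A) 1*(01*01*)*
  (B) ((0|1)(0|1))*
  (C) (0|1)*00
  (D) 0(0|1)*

Check each option against the DFA on short strings; one disagreement eliminates an option:
  (A) 1*(01*01*)*: on ε the DFA stays in s0 and rejects (s0 ∉ Accept), but the regex matches it → eliminate
  (B) ((0|1)(0|1))*: on ε the DFA stays in s0 and rejects (s0 ∉ Accept), but the regex matches it → eliminate
  (C) (0|1)*00: on '0' the DFA goes s0 → s1 and accepts (s1 ∈ Accept), but the regex does not match it → eliminate
  (D) 0(0|1)*: agrees with the DFA on every string of length ≤ 6
Only (D) is consistent with the DFA.
(D) 0(0|1)*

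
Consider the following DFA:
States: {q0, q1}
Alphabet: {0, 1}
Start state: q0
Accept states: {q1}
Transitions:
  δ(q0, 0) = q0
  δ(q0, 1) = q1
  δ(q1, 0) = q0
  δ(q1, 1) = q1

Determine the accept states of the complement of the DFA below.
Complement accept states = All states \ Original accept states
= {q0, q1} \ {q1}
{q0}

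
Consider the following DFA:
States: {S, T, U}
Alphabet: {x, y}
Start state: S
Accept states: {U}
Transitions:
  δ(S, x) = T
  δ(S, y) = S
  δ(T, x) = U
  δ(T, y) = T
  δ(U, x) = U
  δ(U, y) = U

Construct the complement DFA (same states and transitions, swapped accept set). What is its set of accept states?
Complement accept states = All states \ Original accept states
= {S, T, U} \ {U}
{S, T}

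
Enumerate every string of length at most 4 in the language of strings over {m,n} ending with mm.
mm, mmm, nmm, mmmm, mnmm, nmmm, nnmm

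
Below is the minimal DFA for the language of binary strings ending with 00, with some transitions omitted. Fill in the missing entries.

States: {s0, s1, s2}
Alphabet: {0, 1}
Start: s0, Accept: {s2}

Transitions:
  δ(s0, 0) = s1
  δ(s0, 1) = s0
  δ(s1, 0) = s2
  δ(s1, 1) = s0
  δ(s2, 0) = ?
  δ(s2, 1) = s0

From the language and accept set, identify what each state tracks — s0: last symbol not 0; s1: one trailing 0; s2: two trailing 0's.
Each missing δ(q, a) is the state matching the new tracked value after reading a.
δ(s2, 0) = s2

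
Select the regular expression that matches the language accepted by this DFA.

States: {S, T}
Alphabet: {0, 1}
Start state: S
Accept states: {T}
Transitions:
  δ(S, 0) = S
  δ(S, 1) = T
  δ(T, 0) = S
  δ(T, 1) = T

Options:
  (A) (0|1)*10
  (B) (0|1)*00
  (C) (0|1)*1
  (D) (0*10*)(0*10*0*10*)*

Check each option against the DFA on short strings; one disagreement eliminates an option:
  (A) (0|1)*10: on '1' the DFA goes S → T and accepts (T ∈ Accept), but the regex does not match it → eliminate
  (B) (0|1)*00: on '1' the DFA goes S → T and accepts (T ∈ Accept), but the regex does not match it → eliminate
  (C) (0|1)*1: agrees with the DFA on every string of length ≤ 6
  (D) (0*10*)(0*10*0*10*)*: on '10' the DFA goes S → T → S and rejects (S ∉ Accept), but the regex matches it → eliminate
Only (C) is consistent with the DFA.
(C) (0|1)*1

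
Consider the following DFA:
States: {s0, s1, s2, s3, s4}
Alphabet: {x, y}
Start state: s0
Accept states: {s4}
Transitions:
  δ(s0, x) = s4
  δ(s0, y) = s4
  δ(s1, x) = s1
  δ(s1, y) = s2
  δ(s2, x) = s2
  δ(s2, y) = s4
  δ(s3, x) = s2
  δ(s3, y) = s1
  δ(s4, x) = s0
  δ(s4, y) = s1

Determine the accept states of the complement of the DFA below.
Complement accept states = All states \ Original accept states
= {s0, s1, s2, s3, s4} \ {s4}
{s0, s1, s2, s3}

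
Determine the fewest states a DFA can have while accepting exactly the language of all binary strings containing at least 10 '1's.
By Myhill–Nerode, count the distinguishable equivalence classes: 11 classes — having seen 0, 1, …, 9, or ≥10 copies of '1'; any two classes i < j (j ≤ 10) are distinguished by the string 1^(10−j), which takes class j to 10 copies (accepted) but leaves class i below 10 (rejected).
11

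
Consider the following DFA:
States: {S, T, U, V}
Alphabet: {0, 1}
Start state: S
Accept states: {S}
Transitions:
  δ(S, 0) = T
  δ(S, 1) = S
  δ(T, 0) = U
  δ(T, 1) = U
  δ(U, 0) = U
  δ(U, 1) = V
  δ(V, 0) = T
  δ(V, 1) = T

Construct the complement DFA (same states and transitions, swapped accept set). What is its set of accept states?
Complement accept states = All states \ Original accept states
= {S, T, U, V} \ {S}
{T, U, V}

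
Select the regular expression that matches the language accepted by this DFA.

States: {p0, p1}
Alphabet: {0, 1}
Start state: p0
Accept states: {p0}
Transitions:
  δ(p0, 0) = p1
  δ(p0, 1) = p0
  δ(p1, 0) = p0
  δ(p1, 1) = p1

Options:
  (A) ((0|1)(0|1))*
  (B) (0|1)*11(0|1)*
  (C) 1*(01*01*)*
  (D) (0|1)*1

Check each option against the DFA on short strings; one disagreement eliminates an option:
  (A) ((0|1)(0|1))*: on '1' the DFA goes p0 → p0 and accepts (p0 ∈ Accept), but the regex does not match it → eliminate
  (B) (0|1)*11(0|1)*: on ε the DFA stays in p0 and accepts (p0 ∈ Accept), but the regex does not match it → eliminate
  (C) 1*(01*01*)*: agrees with the DFA on every string of length ≤ 6
  (D) (0|1)*1: on ε the DFA stays in p0 and accepts (p0 ∈ Accept), but the regex does not match it → eliminate
Only (C) is consistent with the DFA.
(C) 1*(01*01*)*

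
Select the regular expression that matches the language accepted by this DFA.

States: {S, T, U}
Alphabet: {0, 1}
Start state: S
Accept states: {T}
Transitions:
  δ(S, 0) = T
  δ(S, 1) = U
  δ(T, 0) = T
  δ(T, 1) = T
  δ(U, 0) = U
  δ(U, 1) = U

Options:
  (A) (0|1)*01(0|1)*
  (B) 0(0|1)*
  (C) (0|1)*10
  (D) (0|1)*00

Check each option against the DFA on short strings; one disagreement eliminates an option:
  (A) (0|1)*01(0|1)*: on '0' the DFA goes S → T and accepts (T ∈ Accept), but the regex does not match it → eliminate
  (B) 0(0|1)*: agrees with the DFA on every string of length ≤ 6
  (C) (0|1)*10: on '0' the DFA goes S → T and accepts (T ∈ Accept), but the regex does not match it → eliminate
  (D) (0|1)*00: on '0' the DFA goes S → T and accepts (T ∈ Accept), but the regex does not match it → eliminate
Only (B) is consistent with the DFA.
(B) 0(0|1)*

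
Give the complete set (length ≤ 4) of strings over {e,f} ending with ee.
ee, eee, fee, eeee, efee, feee, ffee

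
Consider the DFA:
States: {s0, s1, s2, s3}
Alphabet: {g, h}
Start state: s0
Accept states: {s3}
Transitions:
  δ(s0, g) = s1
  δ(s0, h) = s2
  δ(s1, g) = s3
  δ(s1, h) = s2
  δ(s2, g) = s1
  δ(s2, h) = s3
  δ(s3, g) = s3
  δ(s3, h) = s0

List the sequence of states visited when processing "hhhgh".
read 'h': s0 → s2
  read 'h': s2 → s3
  read 'h': s3 → s0
  read 'g': s0 → s1
  read 'h': s1 → s2
s0 -> s2 -> s3 -> s0 -> s1 -> s2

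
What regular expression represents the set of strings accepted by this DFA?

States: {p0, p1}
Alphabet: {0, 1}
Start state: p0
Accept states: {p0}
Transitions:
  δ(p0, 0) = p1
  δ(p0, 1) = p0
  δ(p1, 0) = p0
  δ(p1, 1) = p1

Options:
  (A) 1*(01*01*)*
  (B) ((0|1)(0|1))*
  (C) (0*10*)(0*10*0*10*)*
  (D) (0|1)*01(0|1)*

Check each option against the DFA on short strings; one disagreement eliminates an option:
  (A) 1*(01*01*)*: agrees with the DFA on every string of length ≤ 6
  (B) ((0|1)(0|1))*: on '1' the DFA goes p0 → p0 and accepts (p0 ∈ Accept), but the regex does not match it → eliminate
  (C) (0*10*)(0*10*0*10*)*: on ε the DFA stays in p0 and accepts (p0 ∈ Accept), but the regex does not match it → eliminate
  (D) (0|1)*01(0|1)*: on ε the DFA stays in p0 and accepts (p0 ∈ Accept), but the regex does not match it → eliminate
Only (A) is consistent with the DFA.
(A) 1*(01*01*)*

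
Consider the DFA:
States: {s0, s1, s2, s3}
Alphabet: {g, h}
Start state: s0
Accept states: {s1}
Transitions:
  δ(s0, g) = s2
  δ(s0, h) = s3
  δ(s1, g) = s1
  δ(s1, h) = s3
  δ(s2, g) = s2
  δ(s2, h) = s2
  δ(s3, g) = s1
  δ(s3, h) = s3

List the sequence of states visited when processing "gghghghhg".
read 'g': s0 → s2
  read 'g': s2 → s2
  read 'h': s2 → s2
  read 'g': s2 → s2
  read 'h': s2 → s2
  read 'g': s2 → s2
  read 'h': s2 → s2
  read 'h': s2 → s2
  read 'g': s2 → s2
s0 -> s2 -> s2 -> s2 -> s2 -> s2 -> s2 -> s2 -> s2 -> s2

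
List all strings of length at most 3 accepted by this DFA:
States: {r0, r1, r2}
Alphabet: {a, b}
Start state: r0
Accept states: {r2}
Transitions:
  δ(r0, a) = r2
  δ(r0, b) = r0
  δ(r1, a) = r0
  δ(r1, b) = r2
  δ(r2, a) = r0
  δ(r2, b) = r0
a, ba, aaa, aba, bba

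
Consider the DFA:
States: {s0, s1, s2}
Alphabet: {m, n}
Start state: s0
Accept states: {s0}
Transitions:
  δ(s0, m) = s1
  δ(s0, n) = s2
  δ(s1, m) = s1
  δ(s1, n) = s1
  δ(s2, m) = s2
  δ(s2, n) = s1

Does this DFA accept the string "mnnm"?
Processing string "mnnm":
  s0 --m--> s1
  s1 --n--> s1
  s1 --n--> s1
  s1 --m--> s1
Final state: s1
Accept states: {s0}
No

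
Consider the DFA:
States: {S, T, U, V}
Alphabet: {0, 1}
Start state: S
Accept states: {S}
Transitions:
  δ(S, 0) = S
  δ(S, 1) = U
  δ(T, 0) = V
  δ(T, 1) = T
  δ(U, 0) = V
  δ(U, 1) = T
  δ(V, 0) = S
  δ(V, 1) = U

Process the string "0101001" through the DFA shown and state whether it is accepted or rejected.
Processing string "0101001":
  S --0--> S
  S --1--> U
  U --0--> V
  V --1--> U
  U --0--> V
  V --0--> S
  S --1--> U
Final state: U
Accept states: {S}
No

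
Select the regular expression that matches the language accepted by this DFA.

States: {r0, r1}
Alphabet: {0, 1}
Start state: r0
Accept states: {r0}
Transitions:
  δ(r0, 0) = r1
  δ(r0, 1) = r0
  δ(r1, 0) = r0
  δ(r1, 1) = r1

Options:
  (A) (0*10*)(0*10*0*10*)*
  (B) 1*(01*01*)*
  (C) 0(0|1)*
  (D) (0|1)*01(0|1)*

Check each option against the DFA on short strings; one disagreement eliminates an option:
  (A) (0*10*)(0*10*0*10*)*: on ε the DFA stays in r0 and accepts (r0 ∈ Accept), but the regex does not match it → eliminate
  (B) 1*(01*01*)*: agrees with the DFA on every string of length ≤ 6
  (C) 0(0|1)*: on ε the DFA stays in r0 and accepts (r0 ∈ Accept), but the regex does not match it → eliminate
  (D) (0|1)*01(0|1)*: on ε the DFA stays in r0 and accepts (r0 ∈ Accept), but the regex does not match it → eliminate
Only (B) is consistent with the DFA.
(B) 1*(01*01*)*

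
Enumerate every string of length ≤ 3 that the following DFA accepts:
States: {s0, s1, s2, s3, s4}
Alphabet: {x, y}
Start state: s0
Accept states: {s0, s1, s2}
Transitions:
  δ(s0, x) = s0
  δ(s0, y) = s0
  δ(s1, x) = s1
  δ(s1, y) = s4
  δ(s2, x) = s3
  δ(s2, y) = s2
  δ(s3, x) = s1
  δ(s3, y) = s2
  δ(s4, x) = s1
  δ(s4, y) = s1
ε, x, y, xx, xy, yx, yy, xxx, xxy, xyx, xyy, yxx, yxy, yyx, yyy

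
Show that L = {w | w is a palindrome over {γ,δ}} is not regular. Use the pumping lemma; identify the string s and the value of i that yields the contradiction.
Assume L is regular with pumping length p. Idea: pumping the leading γ-block breaks the symmetry.
Choose s = γ^p δ γ^p (a palindrome of length 2p+1 ≥ p). By the pumping lemma, s = xyz with |xy| ≤ p, |y| > 0, so y = γ^k with k > 0 (xy lies entirely in the first γ^p). Then xy²z = γ^(p+k) δ γ^p, which is not a palindrome since p+k ≠ p.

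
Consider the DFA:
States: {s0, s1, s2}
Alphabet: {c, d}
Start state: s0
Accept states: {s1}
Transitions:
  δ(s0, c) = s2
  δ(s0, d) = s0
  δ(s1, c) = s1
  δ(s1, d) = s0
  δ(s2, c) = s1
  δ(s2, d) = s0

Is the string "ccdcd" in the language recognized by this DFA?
Processing string "ccdcd":
  s0 --c--> s2
  s2 --c--> s1
  s1 --d--> s0
  s0 --c--> s2
  s2 --d--> s0
Final state: s0
Accept states: {s1}
No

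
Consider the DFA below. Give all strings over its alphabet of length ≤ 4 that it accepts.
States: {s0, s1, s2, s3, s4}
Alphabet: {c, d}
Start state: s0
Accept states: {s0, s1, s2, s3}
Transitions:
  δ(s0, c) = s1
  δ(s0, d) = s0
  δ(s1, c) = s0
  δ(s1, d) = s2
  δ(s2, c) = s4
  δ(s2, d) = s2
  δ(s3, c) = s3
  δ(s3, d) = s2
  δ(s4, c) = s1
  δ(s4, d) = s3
ε, c, d, cc, cd, dc, dd, ccc, ccd, cdd, dcc, dcd, ddc, ddd, cccc, cccd, ccdc, ccdd, cdcc, cdcd, cddd, dccc, dccd, dcdd, ddcc, ddcd, dddc, dddd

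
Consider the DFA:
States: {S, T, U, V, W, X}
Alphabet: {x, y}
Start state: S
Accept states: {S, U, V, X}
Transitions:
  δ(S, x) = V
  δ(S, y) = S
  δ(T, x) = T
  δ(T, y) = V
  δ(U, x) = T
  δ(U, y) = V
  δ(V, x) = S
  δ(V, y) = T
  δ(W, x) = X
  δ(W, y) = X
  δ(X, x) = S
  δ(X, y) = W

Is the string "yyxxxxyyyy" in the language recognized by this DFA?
Processing string "yyxxxxyyyy":
  S --y--> S
  S --y--> S
  S --x--> V
  V --x--> S
  S --x--> V
  V --x--> S
  S --y--> S
  S --y--> S
  S --y--> S
  S --y--> S
Final state: S
Accept states: {S, U, V, X}
Yes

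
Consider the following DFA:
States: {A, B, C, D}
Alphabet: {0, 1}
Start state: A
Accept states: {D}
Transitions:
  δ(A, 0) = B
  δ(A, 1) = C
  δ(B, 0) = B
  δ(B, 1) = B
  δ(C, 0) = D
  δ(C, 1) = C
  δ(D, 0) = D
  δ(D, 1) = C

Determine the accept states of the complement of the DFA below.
Complement accept states = All states \ Original accept states
= {A, B, C, D} \ {D}
{A, B, C}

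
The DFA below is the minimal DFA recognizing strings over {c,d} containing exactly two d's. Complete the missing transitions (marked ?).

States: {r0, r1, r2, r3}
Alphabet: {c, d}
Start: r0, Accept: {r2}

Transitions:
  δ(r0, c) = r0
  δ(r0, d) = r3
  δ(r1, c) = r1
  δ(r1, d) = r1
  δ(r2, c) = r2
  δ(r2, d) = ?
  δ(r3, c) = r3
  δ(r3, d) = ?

From the language and accept set, identify what each state tracks — r0: zero d's; r1: ≥ three d's (dead); r2: two d's; r3: one d.
Each missing δ(q, a) is the state matching the new tracked value after reading a.
δ(r2, d) = r1; δ(r3, d) = r2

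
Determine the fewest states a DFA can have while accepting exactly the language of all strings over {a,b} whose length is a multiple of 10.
By Myhill–Nerode, count the distinguishable equivalence classes: 10 classes — one per residue of the length mod 10; class i is distinguished from class j by any string of length (10 − i) mod 10.
10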